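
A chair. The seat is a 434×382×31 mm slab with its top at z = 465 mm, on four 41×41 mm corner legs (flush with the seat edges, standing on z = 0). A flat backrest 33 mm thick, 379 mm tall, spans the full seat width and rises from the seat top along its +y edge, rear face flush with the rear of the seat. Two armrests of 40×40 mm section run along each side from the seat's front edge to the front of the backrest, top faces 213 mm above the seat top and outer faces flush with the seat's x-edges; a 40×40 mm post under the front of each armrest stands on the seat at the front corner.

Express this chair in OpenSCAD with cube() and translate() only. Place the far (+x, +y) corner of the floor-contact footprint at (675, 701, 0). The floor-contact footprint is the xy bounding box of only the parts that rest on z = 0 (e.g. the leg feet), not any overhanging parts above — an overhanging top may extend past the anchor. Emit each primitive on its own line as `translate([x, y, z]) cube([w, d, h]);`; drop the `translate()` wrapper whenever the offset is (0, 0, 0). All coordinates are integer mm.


translate([241, 319, 434]) cube([434, 382, 31]);
translate([241, 319, 0]) cube([41, 41, 434]);
translate([634, 319, 0]) cube([41, 41, 434]);
translate([241, 660, 0]) cube([41, 41, 434]);
translate([634, 660, 0]) cube([41, 41, 434]);
translate([241, 668, 465]) cube([434, 33, 379]);
translate([241, 319, 638]) cube([40, 349, 40]);
translate([635, 319, 638]) cube([40, 349, 40]);
translate([241, 319, 465]) cube([40, 40, 173]);
translate([635, 319, 465]) cube([40, 40, 173]);


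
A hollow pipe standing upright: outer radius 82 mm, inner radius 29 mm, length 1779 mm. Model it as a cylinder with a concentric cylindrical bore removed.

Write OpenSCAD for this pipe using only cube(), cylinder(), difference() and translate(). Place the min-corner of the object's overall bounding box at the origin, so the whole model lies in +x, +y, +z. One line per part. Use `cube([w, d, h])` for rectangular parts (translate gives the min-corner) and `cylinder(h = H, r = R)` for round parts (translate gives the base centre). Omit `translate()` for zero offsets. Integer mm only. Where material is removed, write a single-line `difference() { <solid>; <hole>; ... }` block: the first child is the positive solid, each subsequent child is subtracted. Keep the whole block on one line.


difference() { translate([82, 82, 0]) cylinder(h = 1779, r = 82); translate([82, 82, 0]) cylinder(h = 1779, r = 29); }


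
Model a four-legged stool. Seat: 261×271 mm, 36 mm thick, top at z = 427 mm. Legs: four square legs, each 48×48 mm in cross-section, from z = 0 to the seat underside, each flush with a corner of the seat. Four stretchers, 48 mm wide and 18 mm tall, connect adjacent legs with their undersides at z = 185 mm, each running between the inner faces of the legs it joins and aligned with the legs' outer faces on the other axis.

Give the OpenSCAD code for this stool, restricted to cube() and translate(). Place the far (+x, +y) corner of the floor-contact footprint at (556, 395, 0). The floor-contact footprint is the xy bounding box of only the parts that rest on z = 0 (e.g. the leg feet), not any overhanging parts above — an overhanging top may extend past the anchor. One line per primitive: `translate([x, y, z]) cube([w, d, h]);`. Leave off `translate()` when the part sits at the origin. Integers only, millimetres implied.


translate([295, 124, 391]) cube([261, 271, 36]);
translate([295, 124, 0]) cube([48, 48, 391]);
translate([508, 124, 0]) cube([48, 48, 391]);
translate([295, 347, 0]) cube([48, 48, 391]);
translate([508, 347, 0]) cube([48, 48, 391]);
translate([343, 124, 185]) cube([165, 48, 18]);
translate([343, 347, 185]) cube([165, 48, 18]);
translate([295, 172, 185]) cube([48, 175, 18]);
translate([508, 172, 185]) cube([48, 175, 18]);


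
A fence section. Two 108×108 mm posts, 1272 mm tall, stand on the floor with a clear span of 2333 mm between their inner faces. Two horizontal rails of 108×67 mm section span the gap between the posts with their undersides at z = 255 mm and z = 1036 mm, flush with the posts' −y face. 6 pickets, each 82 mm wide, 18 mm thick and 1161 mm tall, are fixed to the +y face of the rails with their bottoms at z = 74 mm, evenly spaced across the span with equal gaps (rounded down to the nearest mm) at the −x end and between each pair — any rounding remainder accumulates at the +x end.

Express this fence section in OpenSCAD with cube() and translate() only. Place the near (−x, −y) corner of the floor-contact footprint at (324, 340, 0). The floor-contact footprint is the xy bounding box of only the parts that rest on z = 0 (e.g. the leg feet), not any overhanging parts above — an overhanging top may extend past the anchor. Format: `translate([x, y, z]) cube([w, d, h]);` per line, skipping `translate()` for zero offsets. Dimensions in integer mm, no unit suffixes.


translate([324, 340, 0]) cube([108, 108, 1272]);
translate([2765, 340, 0]) cube([108, 108, 1272]);
translate([432, 340, 255]) cube([2333, 108, 67]);
translate([432, 340, 1036]) cube([2333, 108, 67]);
translate([695, 448, 74]) cube([82, 18, 1161]);
translate([1040, 448, 74]) cube([82, 18, 1161]);
translate([1385, 448, 74]) cube([82, 18, 1161]);
translate([1730, 448, 74]) cube([82, 18, 1161]);
translate([2075, 448, 74]) cube([82, 18, 1161]);
translate([2420, 448, 74]) cube([82, 18, 1161]);


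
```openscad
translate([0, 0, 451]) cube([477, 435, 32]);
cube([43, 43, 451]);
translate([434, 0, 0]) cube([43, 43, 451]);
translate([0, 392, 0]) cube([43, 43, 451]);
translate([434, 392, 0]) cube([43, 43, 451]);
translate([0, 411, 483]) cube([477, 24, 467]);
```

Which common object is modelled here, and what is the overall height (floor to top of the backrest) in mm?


A chair. The overall height is 950 mm.

A slab on four corner posts with a tall panel at the back — a chair. The seat slab sits at z = 451 with thickness 32, and the 467 mm backrest starts at the seat top, so the overall height is 451 + 32 + 467 = 950 mm.


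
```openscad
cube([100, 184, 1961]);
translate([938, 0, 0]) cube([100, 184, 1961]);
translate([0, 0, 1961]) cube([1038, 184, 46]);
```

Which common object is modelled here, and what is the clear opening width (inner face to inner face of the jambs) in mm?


A door frame. The clear opening width is 838 mm.

Two 1961 mm tall posts with a header on top — a door frame. The left jamb is 100 mm wide at x = 0; the right jamb starts at x = 938. The clear opening is 938 − 100 = 838 mm.


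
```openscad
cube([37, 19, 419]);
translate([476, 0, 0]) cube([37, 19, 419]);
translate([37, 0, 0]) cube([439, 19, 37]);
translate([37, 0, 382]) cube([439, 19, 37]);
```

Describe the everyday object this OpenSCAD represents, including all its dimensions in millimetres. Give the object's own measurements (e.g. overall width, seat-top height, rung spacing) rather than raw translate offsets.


A rectangular picture frame lying in the x–z plane (depth along y). The opening is 439 mm wide (x) by 345 mm tall (z), surrounded by a border 37 mm wide on all four sides. The frame is 19 mm deep and is made of two full-height vertical stiles with two horizontal rails fitted between them.


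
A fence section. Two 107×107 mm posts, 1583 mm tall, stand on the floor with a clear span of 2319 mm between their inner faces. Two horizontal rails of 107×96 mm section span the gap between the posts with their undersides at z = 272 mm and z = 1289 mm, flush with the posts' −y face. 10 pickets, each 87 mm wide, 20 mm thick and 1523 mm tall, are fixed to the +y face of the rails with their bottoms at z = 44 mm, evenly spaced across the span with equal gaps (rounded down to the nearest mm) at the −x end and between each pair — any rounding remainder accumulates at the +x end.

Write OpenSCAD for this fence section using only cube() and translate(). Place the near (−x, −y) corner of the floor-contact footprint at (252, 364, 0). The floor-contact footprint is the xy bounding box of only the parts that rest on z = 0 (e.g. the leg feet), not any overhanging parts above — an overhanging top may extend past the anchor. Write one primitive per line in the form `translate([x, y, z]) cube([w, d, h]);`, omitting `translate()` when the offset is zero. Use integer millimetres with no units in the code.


translate([252, 364, 0]) cube([107, 107, 1583]);
translate([2678, 364, 0]) cube([107, 107, 1583]);
translate([359, 364, 272]) cube([2319, 107, 96]);
translate([359, 364, 1289]) cube([2319, 107, 96]);
translate([490, 471, 44]) cube([87, 20, 1523]);
translate([708, 471, 44]) cube([87, 20, 1523]);
translate([926, 471, 44]) cube([87, 20, 1523]);
translate([1144, 471, 44]) cube([87, 20, 1523]);
translate([1362, 471, 44]) cube([87, 20, 1523]);
translate([1580, 471, 44]) cube([87, 20, 1523]);
translate([1798, 471, 44]) cube([87, 20, 1523]);
translate([2016, 471, 44]) cube([87, 20, 1523]);
translate([2234, 471, 44]) cube([87, 20, 1523]);
translate([2452, 471, 44]) cube([87, 20, 1523]);


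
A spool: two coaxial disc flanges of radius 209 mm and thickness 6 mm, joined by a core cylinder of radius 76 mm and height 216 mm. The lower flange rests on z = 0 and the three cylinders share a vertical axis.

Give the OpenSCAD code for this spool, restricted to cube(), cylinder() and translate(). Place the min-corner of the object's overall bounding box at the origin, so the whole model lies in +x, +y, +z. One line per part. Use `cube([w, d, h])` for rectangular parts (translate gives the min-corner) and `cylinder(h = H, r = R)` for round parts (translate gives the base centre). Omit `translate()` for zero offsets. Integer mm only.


translate([209, 209, 0]) cylinder(h = 6, r = 209);
translate([209, 209, 6]) cylinder(h = 216, r = 76);
translate([209, 209, 222]) cylinder(h = 6, r = 209);


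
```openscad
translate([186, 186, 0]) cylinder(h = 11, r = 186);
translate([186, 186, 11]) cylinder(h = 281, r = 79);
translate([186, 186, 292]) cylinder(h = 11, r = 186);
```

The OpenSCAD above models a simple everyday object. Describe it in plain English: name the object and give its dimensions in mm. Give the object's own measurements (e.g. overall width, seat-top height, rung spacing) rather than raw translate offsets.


A spool: two coaxial disc flanges of radius 186 mm and thickness 11 mm, joined by a core cylinder of radius 79 mm and height 281 mm. The lower flange rests on z = 0 and the three cylinders share a vertical axis.


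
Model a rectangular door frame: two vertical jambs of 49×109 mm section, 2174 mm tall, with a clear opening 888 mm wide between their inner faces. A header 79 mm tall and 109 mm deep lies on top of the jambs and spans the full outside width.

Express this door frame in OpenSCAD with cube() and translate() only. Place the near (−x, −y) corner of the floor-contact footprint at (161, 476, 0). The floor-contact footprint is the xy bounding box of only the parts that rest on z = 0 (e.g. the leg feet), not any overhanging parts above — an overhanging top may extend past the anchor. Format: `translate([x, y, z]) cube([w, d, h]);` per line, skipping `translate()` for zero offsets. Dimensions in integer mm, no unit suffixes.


translate([161, 476, 0]) cube([49, 109, 2174]);
translate([1098, 476, 0]) cube([49, 109, 2174]);
translate([161, 476, 2174]) cube([986, 109, 79]);


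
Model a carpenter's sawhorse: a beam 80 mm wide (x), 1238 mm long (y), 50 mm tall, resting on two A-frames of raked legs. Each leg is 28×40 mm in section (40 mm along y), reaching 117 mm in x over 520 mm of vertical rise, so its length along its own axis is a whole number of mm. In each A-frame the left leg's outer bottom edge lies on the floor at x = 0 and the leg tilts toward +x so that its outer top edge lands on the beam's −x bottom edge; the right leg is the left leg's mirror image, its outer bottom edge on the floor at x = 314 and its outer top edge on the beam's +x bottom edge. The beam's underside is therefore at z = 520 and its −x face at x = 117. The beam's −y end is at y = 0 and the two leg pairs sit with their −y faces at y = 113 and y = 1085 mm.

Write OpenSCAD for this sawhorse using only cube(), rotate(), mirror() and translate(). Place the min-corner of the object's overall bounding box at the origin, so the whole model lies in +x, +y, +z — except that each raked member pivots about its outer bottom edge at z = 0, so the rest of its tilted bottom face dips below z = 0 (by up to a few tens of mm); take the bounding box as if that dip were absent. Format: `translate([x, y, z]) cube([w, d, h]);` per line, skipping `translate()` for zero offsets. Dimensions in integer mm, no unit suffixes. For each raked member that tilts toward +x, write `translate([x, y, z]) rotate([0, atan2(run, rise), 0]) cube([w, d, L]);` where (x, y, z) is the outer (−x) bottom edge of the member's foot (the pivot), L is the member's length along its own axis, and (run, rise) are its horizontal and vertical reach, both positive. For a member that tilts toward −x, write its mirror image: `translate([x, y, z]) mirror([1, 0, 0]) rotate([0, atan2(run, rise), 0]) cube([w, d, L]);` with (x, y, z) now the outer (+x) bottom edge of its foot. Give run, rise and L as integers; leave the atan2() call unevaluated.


// leg length = √(117² + 520²) = 533
// right-leg outer foot x = 2·117 + 80 = 314
// beam min-corner = (117, 0, 520)
translate([117, 0, 520]) cube([80, 1238, 50]);
translate([0, 113, 0]) rotate([0, atan2(117, 520), 0]) cube([28, 40, 533]);
translate([314, 113, 0]) mirror([1, 0, 0]) rotate([0, atan2(117, 520), 0]) cube([28, 40, 533]);
translate([0, 1085, 0]) rotate([0, atan2(117, 520), 0]) cube([28, 40, 533]);
translate([314, 1085, 0]) mirror([1, 0, 0]) rotate([0, atan2(117, 520), 0]) cube([28, 40, 533]);


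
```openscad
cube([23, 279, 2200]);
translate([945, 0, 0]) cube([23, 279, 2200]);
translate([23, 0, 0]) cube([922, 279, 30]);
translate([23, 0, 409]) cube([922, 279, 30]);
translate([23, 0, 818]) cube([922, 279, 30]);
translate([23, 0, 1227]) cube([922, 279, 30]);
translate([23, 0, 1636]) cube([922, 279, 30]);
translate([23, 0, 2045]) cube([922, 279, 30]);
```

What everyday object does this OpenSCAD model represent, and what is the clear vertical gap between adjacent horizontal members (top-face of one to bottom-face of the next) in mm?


A bookshelf. The clear shelf gap is 379 mm.

Two tall side panels with 6 horizontal boards between them — a bookshelf. The first two shelf undersides are at z = 0 and z = 409; with shelf thickness 30, the clear gap is 409 − 0 − 30 = 379 mm.


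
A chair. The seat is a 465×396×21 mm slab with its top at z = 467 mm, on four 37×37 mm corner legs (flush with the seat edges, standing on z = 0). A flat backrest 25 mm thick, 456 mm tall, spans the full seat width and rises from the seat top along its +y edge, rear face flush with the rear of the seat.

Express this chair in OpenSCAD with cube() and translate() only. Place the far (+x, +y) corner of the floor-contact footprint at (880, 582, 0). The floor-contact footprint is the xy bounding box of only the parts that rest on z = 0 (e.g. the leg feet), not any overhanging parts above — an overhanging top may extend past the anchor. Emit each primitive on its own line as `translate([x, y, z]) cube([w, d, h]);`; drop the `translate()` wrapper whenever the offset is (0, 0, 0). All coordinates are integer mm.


translate([415, 186, 446]) cube([465, 396, 21]);
translate([415, 186, 0]) cube([37, 37, 446]);
translate([843, 186, 0]) cube([37, 37, 446]);
translate([415, 545, 0]) cube([37, 37, 446]);
translate([843, 545, 0]) cube([37, 37, 446]);
translate([415, 557, 467]) cube([465, 25, 456]);


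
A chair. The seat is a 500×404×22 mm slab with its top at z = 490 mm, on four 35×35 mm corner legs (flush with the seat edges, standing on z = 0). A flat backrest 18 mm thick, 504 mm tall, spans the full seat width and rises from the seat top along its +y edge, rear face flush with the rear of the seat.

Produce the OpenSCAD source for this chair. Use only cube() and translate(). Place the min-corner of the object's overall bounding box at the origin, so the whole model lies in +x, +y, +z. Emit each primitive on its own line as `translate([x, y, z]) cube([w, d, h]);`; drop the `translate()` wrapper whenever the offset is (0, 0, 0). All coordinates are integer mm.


// leg_h = 490 - 22 = 468
translate([0, 0, 468]) cube([500, 404, 22]);
cube([35, 35, 468]);
translate([465, 0, 0]) cube([35, 35, 468]);
translate([0, 369, 0]) cube([35, 35, 468]);
translate([465, 369, 0]) cube([35, 35, 468]);
translate([0, 386, 490]) cube([500, 18, 504]);


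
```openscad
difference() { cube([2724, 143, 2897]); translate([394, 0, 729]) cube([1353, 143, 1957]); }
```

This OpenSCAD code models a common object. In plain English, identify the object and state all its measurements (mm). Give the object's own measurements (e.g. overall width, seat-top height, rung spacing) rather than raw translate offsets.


A wall 2724 mm long (x), 143 mm thick (y), 2897 mm tall, with a rectangular window opening cut through it. The opening is 1353 mm wide and 1957 mm tall; its sill is at z = 729 mm and its near (−x) edge is 394 mm from the wall's −x end. The opening passes through the full wall thickness.


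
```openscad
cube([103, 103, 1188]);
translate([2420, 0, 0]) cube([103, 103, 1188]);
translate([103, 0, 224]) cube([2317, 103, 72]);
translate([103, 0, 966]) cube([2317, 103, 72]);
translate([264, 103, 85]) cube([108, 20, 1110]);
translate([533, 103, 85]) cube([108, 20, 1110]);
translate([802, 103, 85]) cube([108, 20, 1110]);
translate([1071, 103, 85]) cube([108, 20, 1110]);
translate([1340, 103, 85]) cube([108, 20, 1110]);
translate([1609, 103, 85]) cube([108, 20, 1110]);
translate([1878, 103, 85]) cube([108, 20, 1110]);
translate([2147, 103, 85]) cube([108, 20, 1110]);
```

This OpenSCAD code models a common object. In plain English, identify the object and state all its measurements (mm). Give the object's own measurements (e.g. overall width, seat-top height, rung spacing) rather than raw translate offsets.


A fence section. Two 103×103 mm posts, 1188 mm tall, stand on the floor with a clear span of 2317 mm between their inner faces. Two horizontal rails of 103×72 mm section span the gap between the posts with their undersides at z = 224 mm and z = 966 mm, flush with the posts' −y face. 8 pickets, each 108 mm wide, 20 mm thick and 1110 mm tall, are fixed to the +y face of the rails with their bottoms at z = 85 mm, spaced across the span with a 161 mm gap after the −x post and between neighbouring pickets, with 165 mm left before the +x post.


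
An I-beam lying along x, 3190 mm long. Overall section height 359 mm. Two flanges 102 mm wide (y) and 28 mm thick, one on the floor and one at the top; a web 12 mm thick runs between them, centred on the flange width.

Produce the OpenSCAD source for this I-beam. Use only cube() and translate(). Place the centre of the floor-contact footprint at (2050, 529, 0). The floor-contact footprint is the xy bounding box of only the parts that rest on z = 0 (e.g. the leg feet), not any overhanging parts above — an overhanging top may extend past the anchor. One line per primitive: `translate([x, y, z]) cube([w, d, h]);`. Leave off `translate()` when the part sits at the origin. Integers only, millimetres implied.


translate([455, 478, 0]) cube([3190, 102, 28]);
translate([455, 523, 28]) cube([3190, 12, 303]);
translate([455, 478, 331]) cube([3190, 102, 28]);


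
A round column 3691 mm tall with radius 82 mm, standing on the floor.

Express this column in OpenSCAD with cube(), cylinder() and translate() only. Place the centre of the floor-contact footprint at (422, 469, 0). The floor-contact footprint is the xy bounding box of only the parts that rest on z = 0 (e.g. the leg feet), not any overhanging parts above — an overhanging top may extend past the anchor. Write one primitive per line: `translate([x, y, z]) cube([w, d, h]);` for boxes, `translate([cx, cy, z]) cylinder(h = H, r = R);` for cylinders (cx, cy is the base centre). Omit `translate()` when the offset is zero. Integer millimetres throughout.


translate([422, 469, 0]) cylinder(h = 3691, r = 82);


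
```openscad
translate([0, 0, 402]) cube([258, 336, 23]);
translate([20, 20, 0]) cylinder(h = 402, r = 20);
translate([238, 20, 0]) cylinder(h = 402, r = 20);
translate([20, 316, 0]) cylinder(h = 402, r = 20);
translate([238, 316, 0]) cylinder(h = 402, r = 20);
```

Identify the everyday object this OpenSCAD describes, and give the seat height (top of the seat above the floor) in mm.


A stool. The seat height is 425 mm.

A 258×336×23 slab at z = 402 on four corner cylinders — a stool. The seat top is 402 + 23 = 425 mm.


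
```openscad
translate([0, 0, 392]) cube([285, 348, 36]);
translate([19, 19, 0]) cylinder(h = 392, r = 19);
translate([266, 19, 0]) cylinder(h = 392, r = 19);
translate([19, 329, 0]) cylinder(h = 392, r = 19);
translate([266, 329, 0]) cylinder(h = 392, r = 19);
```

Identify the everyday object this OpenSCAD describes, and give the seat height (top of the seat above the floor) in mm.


A stool. The seat height is 428 mm.

A 285×348×36 slab at z = 392 on four corner cylinders — a stool. The seat top is 392 + 36 = 428 mm.


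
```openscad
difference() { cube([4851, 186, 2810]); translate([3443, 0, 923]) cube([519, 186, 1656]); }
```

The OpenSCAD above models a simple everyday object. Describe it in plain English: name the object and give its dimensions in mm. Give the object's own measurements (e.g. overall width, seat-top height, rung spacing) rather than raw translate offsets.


A wall 4851 mm long (x), 186 mm thick (y), 2810 mm tall, with a rectangular window opening cut through it. The opening is 519 mm wide and 1656 mm tall; its sill is at z = 923 mm and its near (−x) edge is 3443 mm from the wall's −x end. The opening passes through the full wall thickness.


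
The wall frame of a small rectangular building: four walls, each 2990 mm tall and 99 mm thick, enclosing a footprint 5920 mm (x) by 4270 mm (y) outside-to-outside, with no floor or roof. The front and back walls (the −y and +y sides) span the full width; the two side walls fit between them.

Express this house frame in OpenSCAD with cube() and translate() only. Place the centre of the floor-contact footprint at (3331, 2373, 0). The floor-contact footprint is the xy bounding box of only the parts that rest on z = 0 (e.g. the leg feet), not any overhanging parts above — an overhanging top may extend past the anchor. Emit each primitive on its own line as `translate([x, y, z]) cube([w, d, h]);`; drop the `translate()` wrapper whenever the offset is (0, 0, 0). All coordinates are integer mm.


translate([371, 238, 0]) cube([5920, 99, 2990]);
translate([371, 4409, 0]) cube([5920, 99, 2990]);
translate([371, 337, 0]) cube([99, 4072, 2990]);
translate([6192, 337, 0]) cube([99, 4072, 2990]);


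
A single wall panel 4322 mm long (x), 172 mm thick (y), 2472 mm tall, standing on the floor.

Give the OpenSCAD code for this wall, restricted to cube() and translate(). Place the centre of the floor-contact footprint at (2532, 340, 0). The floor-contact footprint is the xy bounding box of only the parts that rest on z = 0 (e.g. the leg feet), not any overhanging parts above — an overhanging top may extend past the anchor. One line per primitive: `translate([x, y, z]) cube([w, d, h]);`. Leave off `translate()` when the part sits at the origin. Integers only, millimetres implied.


translate([371, 254, 0]) cube([4322, 172, 2472]);


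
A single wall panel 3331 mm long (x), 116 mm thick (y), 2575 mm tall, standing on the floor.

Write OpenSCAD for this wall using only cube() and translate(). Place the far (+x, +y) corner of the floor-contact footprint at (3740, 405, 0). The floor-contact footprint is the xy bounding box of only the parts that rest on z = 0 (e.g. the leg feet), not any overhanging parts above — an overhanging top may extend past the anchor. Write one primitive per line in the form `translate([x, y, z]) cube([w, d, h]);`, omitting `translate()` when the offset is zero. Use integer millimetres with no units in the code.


translate([409, 289, 0]) cube([3331, 116, 2575]);


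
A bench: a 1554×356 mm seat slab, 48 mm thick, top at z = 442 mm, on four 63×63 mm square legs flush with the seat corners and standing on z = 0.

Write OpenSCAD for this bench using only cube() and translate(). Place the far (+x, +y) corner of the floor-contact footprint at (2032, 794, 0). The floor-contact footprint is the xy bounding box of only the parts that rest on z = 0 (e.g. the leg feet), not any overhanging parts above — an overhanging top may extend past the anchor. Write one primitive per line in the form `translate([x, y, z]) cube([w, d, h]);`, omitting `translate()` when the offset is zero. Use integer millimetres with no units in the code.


translate([478, 438, 394]) cube([1554, 356, 48]);
translate([478, 438, 0]) cube([63, 63, 394]);
translate([478, 731, 0]) cube([63, 63, 394]);
translate([1969, 438, 0]) cube([63, 63, 394]);
translate([1969, 731, 0]) cube([63, 63, 394]);


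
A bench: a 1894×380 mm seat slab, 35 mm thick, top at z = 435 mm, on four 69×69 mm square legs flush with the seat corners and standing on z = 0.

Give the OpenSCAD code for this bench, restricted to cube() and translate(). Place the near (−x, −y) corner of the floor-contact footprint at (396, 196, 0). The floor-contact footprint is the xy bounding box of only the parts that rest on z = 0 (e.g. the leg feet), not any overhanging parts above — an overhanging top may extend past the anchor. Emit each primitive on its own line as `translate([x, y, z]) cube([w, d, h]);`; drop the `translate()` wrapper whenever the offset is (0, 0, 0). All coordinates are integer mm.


translate([396, 196, 400]) cube([1894, 380, 35]);
translate([396, 196, 0]) cube([69, 69, 400]);
translate([396, 507, 0]) cube([69, 69, 400]);
translate([2221, 196, 0]) cube([69, 69, 400]);
translate([2221, 507, 0]) cube([69, 69, 400]);


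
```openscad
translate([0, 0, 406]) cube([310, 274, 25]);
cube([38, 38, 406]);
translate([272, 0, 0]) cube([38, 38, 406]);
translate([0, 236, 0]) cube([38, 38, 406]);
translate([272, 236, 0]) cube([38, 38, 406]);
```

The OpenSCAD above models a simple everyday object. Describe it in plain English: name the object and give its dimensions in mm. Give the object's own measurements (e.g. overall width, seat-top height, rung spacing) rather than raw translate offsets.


A four-legged stool. The seat is a 310×274×25 mm slab whose top surface is at z = 431 mm; four square legs, each 38×38 mm in cross-section, run from the floor (z = 0) to the underside of the seat, each flush with a corner of the seat.


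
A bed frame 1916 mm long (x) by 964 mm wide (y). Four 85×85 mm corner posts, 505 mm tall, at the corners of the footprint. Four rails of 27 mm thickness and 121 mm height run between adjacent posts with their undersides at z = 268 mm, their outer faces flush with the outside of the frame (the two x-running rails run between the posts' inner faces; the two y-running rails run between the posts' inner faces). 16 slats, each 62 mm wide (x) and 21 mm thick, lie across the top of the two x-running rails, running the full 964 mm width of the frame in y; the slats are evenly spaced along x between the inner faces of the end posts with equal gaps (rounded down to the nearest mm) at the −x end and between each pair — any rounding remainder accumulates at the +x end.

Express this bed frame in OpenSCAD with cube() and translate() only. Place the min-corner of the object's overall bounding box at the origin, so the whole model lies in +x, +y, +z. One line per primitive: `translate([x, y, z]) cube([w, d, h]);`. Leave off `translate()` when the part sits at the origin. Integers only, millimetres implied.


cube([85, 85, 505]);
translate([0, 879, 0]) cube([85, 85, 505]);
translate([1831, 0, 0]) cube([85, 85, 505]);
translate([1831, 879, 0]) cube([85, 85, 505]);
translate([85, 0, 268]) cube([1746, 27, 121]);
translate([85, 937, 268]) cube([1746, 27, 121]);
translate([0, 85, 268]) cube([27, 794, 121]);
translate([1889, 85, 268]) cube([27, 794, 121]);
translate([129, 0, 389]) cube([62, 964, 21]);
translate([235, 0, 389]) cube([62, 964, 21]);
translate([341, 0, 389]) cube([62, 964, 21]);
translate([447, 0, 389]) cube([62, 964, 21]);
translate([553, 0, 389]) cube([62, 964, 21]);
translate([659, 0, 389]) cube([62, 964, 21]);
translate([765, 0, 389]) cube([62, 964, 21]);
translate([871, 0, 389]) cube([62, 964, 21]);
translate([977, 0, 389]) cube([62, 964, 21]);
translate([1083, 0, 389]) cube([62, 964, 21]);
translate([1189, 0, 389]) cube([62, 964, 21]);
translate([1295, 0, 389]) cube([62, 964, 21]);
translate([1401, 0, 389]) cube([62, 964, 21]);
translate([1507, 0, 389]) cube([62, 964, 21]);
translate([1613, 0, 389]) cube([62, 964, 21]);
translate([1719, 0, 389]) cube([62, 964, 21]);


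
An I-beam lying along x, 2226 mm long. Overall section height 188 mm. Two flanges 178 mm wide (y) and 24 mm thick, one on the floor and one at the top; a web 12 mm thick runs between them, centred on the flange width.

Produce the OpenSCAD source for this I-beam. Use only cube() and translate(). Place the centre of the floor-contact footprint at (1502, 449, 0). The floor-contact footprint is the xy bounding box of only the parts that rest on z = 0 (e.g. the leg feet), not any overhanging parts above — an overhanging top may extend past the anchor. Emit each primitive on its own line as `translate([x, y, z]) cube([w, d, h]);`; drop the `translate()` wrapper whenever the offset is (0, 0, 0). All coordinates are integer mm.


translate([389, 360, 0]) cube([2226, 178, 24]);
translate([389, 443, 24]) cube([2226, 12, 140]);
translate([389, 360, 164]) cube([2226, 178, 24]);


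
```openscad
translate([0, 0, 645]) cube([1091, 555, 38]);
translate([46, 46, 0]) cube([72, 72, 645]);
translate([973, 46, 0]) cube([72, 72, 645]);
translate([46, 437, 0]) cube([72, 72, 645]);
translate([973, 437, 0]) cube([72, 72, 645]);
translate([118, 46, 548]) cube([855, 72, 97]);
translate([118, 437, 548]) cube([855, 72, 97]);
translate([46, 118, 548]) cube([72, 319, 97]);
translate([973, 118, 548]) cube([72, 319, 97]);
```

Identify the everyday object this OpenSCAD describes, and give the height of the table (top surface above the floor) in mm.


A table. The table height is 683 mm.

A 1091×555×38 slab sits at z = 645 on four 72 mm square posts — a table. The top surface is at 645 + 38 = 683 mm.


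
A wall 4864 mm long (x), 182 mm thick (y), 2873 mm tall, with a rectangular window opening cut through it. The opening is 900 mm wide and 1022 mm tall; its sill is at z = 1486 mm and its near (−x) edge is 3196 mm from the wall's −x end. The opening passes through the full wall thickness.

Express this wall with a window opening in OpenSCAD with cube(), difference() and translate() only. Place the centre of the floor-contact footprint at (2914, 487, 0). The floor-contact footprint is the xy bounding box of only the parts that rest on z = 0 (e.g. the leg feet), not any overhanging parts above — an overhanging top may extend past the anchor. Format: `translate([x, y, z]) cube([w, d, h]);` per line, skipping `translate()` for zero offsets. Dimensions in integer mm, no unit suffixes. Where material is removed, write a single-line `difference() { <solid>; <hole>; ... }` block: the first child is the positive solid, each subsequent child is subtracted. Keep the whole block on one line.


difference() { translate([482, 396, 0]) cube([4864, 182, 2873]); translate([3678, 396, 1486]) cube([900, 182, 1022]); }


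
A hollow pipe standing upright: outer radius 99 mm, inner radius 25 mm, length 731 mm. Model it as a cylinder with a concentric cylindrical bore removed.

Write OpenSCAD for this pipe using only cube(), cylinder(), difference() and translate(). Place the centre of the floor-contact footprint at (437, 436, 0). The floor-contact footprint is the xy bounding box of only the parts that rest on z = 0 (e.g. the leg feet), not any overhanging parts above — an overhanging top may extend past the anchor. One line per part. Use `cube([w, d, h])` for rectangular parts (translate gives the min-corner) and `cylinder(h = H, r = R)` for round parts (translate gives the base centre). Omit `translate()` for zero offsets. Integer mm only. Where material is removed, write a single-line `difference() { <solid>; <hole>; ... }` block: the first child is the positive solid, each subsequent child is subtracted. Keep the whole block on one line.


difference() { translate([437, 436, 0]) cylinder(h = 731, r = 99); translate([437, 436, 0]) cylinder(h = 731, r = 25); }


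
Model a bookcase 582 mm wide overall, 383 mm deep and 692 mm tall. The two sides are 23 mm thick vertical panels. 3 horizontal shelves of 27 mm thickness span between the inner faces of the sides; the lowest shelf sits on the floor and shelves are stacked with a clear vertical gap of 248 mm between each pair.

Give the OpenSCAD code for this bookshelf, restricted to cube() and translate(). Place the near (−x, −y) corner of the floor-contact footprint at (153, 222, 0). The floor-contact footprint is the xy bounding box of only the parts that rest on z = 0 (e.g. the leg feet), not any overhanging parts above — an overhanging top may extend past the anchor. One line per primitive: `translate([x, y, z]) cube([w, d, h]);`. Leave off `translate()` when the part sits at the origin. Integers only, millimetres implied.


translate([153, 222, 0]) cube([23, 383, 692]);
translate([712, 222, 0]) cube([23, 383, 692]);
translate([176, 222, 0]) cube([536, 383, 27]);
translate([176, 222, 275]) cube([536, 383, 27]);
translate([176, 222, 550]) cube([536, 383, 27]);


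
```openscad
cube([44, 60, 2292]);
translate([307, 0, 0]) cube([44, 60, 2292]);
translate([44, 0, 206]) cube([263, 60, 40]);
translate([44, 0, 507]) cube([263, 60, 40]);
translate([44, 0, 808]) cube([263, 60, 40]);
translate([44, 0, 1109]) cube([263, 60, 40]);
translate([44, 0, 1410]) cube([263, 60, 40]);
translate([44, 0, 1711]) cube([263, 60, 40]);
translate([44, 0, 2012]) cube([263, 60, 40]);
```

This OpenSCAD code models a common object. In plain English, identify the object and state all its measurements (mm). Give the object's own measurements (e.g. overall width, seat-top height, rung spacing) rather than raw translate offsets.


A straight ladder. Two 44×60 mm vertical rails, 2292 mm tall, stand 351 mm apart (outside-to-outside) with their front faces coplanar on the −y side. 7 rungs, each 60 mm deep and 40 mm tall, span between the inner faces of the rails, front faces flush with the rails. The lowest rung's underside is at z = 206 mm and rungs are spaced 301 mm apart (underside to underside).


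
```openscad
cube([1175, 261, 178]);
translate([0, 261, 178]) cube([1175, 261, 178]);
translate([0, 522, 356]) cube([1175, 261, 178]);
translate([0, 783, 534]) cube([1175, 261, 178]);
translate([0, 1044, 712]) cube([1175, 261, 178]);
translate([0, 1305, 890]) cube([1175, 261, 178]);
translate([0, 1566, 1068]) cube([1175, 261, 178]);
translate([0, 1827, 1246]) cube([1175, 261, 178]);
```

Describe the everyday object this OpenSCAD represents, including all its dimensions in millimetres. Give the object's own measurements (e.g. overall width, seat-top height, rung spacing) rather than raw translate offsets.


A straight staircase of 8 solid steps. Each step is 1175 mm wide (x), 261 mm deep (y, the going) and 178 mm tall (the rise). The first step rests on the floor; each subsequent step sits one going further in +y and one rise higher in +z, directly behind and above the previous step with no overlap.


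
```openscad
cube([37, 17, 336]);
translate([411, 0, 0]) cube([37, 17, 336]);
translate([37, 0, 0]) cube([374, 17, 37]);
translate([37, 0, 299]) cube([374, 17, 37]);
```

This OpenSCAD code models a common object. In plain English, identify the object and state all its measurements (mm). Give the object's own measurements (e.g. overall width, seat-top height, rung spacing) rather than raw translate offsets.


A rectangular picture frame lying in the x–z plane (depth along y). The opening is 374 mm wide (x) by 262 mm tall (z), surrounded by a border 37 mm wide on all four sides. The frame is 17 mm deep and is made of two full-height vertical stiles with two horizontal rails fitted between them.


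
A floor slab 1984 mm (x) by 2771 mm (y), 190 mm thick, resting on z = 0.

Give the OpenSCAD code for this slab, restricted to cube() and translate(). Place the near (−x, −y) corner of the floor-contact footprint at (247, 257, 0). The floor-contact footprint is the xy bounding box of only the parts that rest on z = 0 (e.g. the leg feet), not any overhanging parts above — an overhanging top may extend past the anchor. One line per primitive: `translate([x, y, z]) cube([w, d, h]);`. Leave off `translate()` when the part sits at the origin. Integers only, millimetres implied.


translate([247, 257, 0]) cube([1984, 2771, 190]);


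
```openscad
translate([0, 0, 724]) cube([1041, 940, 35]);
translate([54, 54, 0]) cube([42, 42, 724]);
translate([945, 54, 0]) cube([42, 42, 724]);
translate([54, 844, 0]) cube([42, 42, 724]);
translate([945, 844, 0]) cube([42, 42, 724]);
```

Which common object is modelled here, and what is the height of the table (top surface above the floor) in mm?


A table. The table height is 759 mm.

A 1041×940×35 slab sits at z = 724 on four 42 mm square posts — a table. The top surface is at 724 + 35 = 759 mm.


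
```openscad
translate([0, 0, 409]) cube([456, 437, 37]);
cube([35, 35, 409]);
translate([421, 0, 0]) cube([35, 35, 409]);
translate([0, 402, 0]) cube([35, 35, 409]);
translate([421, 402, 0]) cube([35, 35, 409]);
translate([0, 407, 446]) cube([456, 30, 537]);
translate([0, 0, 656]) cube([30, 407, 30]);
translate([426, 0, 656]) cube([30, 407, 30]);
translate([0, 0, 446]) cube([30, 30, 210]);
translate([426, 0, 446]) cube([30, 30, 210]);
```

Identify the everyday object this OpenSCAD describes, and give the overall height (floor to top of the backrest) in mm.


A chair. The overall height is 983 mm.

A slab on four corner posts with a tall panel at the back — a chair. The seat slab sits at z = 409 with thickness 37, and the 537 mm backrest starts at the seat top, so the overall height is 409 + 37 + 537 = 983 mm.


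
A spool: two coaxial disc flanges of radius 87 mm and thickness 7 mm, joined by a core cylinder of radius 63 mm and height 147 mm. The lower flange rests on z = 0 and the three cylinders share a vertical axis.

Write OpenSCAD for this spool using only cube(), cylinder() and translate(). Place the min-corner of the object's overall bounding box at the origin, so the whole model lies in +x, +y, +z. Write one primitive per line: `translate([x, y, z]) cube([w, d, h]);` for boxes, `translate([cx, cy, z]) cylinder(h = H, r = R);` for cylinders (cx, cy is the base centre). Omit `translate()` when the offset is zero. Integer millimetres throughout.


translate([87, 87, 0]) cylinder(h = 7, r = 87);
translate([87, 87, 7]) cylinder(h = 147, r = 63);
translate([87, 87, 154]) cylinder(h = 7, r = 87);


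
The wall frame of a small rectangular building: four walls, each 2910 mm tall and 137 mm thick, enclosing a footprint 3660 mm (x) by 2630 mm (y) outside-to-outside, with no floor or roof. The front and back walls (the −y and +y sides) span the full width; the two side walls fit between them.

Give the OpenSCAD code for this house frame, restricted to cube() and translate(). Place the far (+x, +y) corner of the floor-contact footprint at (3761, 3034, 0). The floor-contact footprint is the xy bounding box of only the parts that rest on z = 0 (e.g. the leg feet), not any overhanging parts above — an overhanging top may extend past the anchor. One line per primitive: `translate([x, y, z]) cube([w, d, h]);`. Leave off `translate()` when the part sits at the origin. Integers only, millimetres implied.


translate([101, 404, 0]) cube([3660, 137, 2910]);
translate([101, 2897, 0]) cube([3660, 137, 2910]);
translate([101, 541, 0]) cube([137, 2356, 2910]);
translate([3624, 541, 0]) cube([137, 2356, 2910]);
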